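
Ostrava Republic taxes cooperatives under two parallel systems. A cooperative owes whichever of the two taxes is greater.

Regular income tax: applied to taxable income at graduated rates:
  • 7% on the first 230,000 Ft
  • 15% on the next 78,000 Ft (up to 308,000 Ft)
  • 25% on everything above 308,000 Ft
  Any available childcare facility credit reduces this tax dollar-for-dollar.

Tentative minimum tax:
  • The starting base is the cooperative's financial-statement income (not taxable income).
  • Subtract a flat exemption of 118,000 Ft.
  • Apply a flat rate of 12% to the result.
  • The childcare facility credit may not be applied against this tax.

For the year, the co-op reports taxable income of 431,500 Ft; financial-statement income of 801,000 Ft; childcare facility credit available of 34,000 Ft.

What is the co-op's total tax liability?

Regular income tax:
  230,000 Ft × 7% = 16,100 Ft
  78,000 Ft × 15% = 11,700 Ft
  123,500 Ft × 25% = 30,875 Ft
  → 58,675 Ft
  Less childcare facility credit 34,000 Ft → 24,675 Ft

Tentative minimum tax:
  Base (financial-statement income): 801,000 Ft
  Less exemption 118,000 Ft → base 683,000 Ft
  683,000 Ft × 12% = 81,960 Ft

81,960 Ft > 24,675 Ft, so the tentative minimum tax is the binding amount.

81,960 Ft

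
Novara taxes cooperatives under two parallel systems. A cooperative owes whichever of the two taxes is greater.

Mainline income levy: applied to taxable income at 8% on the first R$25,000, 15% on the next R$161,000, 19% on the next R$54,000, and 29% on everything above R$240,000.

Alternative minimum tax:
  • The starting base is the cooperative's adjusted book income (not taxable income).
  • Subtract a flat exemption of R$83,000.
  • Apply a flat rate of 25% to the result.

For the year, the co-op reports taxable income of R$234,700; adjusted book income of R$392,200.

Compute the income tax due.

R$77,300

Mainline income levy:
  R$25,000 × 8% = R$2,000
  R$161,000 × 15% = R$24,150
  R$48,700 × 19% = R$9,253
  → R$35,403

Alternative minimum tax:
  Base (adjusted book income): R$392,200
  Less exemption R$83,000 → base R$309,200
  R$309,200 × 25% = R$77,300

R$77,300 > R$35,403, so the alternative minimum tax is the binding amount.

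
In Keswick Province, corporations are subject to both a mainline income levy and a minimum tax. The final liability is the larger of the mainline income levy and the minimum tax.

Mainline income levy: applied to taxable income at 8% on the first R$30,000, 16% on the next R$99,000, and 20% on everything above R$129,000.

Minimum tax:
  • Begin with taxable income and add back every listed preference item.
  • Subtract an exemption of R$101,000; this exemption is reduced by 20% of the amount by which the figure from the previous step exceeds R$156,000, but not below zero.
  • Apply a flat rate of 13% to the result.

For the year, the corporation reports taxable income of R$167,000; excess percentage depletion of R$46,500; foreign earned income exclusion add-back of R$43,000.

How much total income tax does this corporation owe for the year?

Minimum tax:
  Adjusted income: R$167,000 + R$46,500 + R$43,000 = R$256,500
  Exemption: R$101,000 − 20% × (R$256,500 − R$156,000) = R$101,000 − R$20,100 = R$80,900
  Base: R$256,500 − R$80,900 = R$175,600
  R$175,600 × 13% = R$22,828

Mainline income levy:
  R$30,000 × 8% = R$2,400
  R$99,000 × 16% = R$15,840
  R$38,000 × 20% = R$7,600
  → R$25,840

R$25,840 > R$22,828, so the mainline income levy governs.

R$25,840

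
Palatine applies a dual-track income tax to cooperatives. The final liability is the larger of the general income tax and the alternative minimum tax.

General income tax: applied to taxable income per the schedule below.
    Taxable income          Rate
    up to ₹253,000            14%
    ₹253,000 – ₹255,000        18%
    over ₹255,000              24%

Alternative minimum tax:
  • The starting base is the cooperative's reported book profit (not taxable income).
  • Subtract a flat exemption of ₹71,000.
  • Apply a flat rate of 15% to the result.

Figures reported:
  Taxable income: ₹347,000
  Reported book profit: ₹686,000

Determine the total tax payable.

Alternative minimum tax:
  Base (reported book profit): ₹686,000
  Less exemption ₹71,000 → base ₹615,000
  ₹615,000 × 15% = ₹92,250

General income tax:
  ₹253,000 × 14% = ₹35,420
  ₹2,000 × 18% = ₹360
  ₹92,000 × 24% = ₹22,080
  → ₹57,860

₹92,250 > ₹57,860, so the alternative minimum tax is the binding amount.

₹92,250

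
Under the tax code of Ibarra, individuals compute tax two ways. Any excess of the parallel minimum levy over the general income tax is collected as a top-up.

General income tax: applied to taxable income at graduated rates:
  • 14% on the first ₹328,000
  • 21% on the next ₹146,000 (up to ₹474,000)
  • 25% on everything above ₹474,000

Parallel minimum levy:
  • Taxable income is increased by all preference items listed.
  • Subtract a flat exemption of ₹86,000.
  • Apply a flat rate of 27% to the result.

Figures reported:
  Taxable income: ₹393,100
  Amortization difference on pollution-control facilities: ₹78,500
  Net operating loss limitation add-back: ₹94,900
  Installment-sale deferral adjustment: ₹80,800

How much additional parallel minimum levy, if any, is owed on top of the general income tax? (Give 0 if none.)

General income tax:
  ₹328,000 × 14% = ₹45,920
  ₹65,100 × 21% = ₹13,671
  → ₹59,591

Parallel minimum levy:
  Adjusted income: ₹393,100 + ₹78,500 + ₹94,900 + ₹80,800 = ₹647,300
  Less exemption ₹86,000 → base ₹561,300
  ₹561,300 × 27% = ₹151,551

Excess of parallel minimum levy over general income tax: ₹151,551 − ₹59,591 = ₹91,960.

₹91,960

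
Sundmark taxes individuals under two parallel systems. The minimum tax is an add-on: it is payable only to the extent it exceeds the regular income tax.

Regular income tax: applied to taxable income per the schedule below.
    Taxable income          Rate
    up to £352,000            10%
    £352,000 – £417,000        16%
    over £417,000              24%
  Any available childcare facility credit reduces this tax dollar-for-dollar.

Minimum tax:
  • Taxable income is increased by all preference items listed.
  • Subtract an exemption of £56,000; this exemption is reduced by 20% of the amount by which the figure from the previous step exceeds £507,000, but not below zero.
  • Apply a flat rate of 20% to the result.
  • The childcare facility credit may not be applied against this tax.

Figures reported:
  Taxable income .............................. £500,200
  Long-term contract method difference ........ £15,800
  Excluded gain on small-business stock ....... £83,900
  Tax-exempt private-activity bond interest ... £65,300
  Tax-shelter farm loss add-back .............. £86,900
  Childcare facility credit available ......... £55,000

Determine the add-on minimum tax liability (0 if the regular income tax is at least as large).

£138,456

Regular income tax:
  £352,000 × 10% = £35,200
  £65,000 × 16% = £10,400
  £83,200 × 24% = £19,968
  → £65,568
  Less childcare facility credit £55,000 → £10,568

Minimum tax:
  Adjusted income: £500,200 + £15,800 + £83,900 + £65,300 + £86,900 = £752,100
  Exemption: £56,000 − 20% × (£752,100 − £507,000) = £56,000 − £49,020 = £6,980
  Base: £752,100 − £6,980 = £745,120
  £745,120 × 20% = £149,024

Excess of minimum tax over regular income tax: £149,024 − £10,568 = £138,456.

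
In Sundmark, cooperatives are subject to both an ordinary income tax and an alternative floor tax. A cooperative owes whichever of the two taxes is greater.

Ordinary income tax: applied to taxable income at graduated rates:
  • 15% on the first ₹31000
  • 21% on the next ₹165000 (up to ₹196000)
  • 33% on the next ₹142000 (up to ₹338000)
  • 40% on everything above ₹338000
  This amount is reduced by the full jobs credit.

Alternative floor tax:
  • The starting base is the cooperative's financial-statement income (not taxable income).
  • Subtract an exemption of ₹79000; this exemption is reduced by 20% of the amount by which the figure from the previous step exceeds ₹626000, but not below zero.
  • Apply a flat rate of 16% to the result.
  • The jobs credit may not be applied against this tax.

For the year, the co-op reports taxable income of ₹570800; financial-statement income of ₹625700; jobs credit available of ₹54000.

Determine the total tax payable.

₹125280

Ordinary income tax:
  ₹31000 × 15% = ₹4650
  ₹165000 × 21% = ₹34650
  ₹142000 × 33% = ₹46860
  ₹232800 × 40% = ₹93120
  → ₹179280
  Less jobs credit ₹54000 → ₹125280

Alternative floor tax:
  Base (financial-statement income): ₹625700
  Exemption: ₹625700 ≤ ₹626000, so full ₹79000 applies
  Base: ₹625700 − ₹79000 = ₹546700
  ₹546700 × 16% = ₹87472

₹125280 > ₹87472, so the ordinary income tax governs.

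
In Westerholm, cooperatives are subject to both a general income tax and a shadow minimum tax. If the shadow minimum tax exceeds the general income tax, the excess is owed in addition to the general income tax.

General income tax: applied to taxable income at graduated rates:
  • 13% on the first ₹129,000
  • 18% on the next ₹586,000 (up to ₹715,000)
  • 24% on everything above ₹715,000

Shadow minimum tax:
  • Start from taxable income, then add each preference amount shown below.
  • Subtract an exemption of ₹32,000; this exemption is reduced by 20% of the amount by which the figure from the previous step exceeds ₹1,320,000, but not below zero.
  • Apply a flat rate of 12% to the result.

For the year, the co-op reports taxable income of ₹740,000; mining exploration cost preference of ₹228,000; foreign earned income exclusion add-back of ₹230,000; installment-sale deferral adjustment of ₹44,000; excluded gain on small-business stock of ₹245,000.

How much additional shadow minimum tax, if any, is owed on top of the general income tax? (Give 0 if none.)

₹50,190

Shadow minimum tax:
  Adjusted income: ₹740,000 + ₹228,000 + ₹230,000 + ₹44,000 + ₹245,000 = ₹1,487,000
  Exemption: 20% × (₹1,487,000 − ₹1,320,000) = ₹33,400 ≥ ₹32,000, so the exemption is fully phased out
  Base: ₹1,487,000 − ₹0 = ₹1,487,000
  ₹1,487,000 × 12% = ₹178,440

General income tax:
  ₹129,000 × 13% = ₹16,770
  ₹586,000 × 18% = ₹105,480
  ₹25,000 × 24% = ₹6,000
  → ₹128,250

Excess of shadow minimum tax over general income tax: ₹178,440 − ₹128,250 = ₹50,190.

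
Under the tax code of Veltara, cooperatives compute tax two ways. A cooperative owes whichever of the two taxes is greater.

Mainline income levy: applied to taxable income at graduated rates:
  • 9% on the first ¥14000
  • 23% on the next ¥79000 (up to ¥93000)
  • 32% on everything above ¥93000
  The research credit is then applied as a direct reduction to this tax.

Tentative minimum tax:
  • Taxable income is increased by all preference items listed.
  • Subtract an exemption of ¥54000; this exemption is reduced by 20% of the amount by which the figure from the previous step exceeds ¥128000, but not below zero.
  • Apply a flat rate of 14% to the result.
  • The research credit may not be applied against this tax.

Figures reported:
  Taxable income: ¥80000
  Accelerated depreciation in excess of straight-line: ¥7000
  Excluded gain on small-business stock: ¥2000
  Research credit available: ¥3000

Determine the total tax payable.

¥13440

Mainline income levy:
  ¥14000 × 9% = ¥1260
  ¥66000 × 23% = ¥15180
  → ¥16440
  Less research credit ¥3000 → ¥13440

Tentative minimum tax:
  Adjusted income: ¥80000 + ¥7000 + ¥2000 = ¥89000
  Exemption: ¥89000 ≤ ¥128000, so full ¥54000 applies
  Base: ¥89000 − ¥54000 = ¥35000
  ¥35000 × 14% = ¥4900

¥13440 > ¥4900, so the mainline income levy governs.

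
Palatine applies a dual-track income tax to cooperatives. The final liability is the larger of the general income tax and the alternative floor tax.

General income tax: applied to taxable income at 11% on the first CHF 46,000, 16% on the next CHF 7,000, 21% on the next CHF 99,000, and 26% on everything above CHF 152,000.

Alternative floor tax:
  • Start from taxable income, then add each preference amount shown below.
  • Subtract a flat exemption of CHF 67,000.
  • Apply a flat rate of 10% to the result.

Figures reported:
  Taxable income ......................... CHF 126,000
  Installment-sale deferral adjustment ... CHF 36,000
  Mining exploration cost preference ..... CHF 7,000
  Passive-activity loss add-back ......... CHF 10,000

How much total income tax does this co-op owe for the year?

General income tax:
  CHF 46,000 × 11% = CHF 5,060
  CHF 7,000 × 16% = CHF 1,120
  CHF 73,000 × 21% = CHF 15,330
  → CHF 21,510

Alternative floor tax:
  Adjusted income: CHF 126,000 + CHF 36,000 + CHF 7,000 + CHF 10,000 = CHF 179,000
  Less exemption CHF 67,000 → base CHF 112,000
  CHF 112,000 × 10% = CHF 11,200

CHF 21,510 > CHF 11,200, so the general income tax governs.

CHF 21,510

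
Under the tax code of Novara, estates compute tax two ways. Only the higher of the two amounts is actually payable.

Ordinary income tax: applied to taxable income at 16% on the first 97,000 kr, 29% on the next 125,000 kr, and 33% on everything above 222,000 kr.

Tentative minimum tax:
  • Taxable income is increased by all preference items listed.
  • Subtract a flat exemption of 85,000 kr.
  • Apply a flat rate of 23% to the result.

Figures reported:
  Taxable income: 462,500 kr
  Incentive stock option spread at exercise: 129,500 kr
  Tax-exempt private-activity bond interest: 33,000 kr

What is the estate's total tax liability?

131,135 kr

Ordinary income tax:
  97,000 kr × 16% = 15,520 kr
  125,000 kr × 29% = 36,250 kr
  240,500 kr × 33% = 79,365 kr
  → 131,135 kr

Tentative minimum tax:
  Adjusted income: 462,500 kr + 129,500 kr + 33,000 kr = 625,000 kr
  Less exemption 85,000 kr → base 540,000 kr
  540,000 kr × 23% = 124,200 kr

131,135 kr > 124,200 kr, so the ordinary income tax governs.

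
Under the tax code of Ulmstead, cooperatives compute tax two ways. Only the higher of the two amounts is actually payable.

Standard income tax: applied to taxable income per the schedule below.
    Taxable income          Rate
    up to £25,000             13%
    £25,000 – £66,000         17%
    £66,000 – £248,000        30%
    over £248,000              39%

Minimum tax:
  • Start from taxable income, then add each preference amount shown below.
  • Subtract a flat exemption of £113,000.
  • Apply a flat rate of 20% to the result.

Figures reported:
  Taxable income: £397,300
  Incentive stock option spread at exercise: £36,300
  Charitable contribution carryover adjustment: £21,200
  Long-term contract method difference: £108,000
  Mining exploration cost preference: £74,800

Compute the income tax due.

£123,047

Standard income tax:
  £25,000 × 13% = £3,250
  £41,000 × 17% = £6,970
  £182,000 × 30% = £54,600
  £149,300 × 39% = £58,227
  → £123,047

Minimum tax:
  Adjusted income: £397,300 + £36,300 + £21,200 + £108,000 + £74,800 = £637,600
  Less exemption £113,000 → base £524,600
  £524,600 × 20% = £104,920

£123,047 > £104,920, so the standard income tax governs.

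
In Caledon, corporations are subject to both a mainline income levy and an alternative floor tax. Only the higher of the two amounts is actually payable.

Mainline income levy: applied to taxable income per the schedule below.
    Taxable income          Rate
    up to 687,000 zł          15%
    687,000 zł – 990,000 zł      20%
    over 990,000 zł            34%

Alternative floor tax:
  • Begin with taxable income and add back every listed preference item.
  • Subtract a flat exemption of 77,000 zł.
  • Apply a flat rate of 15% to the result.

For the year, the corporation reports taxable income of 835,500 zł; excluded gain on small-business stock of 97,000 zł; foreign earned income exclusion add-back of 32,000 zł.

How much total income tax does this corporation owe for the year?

Mainline income levy:
  687,000 zł × 15% = 103,050 zł
  148,500 zł × 20% = 29,700 zł
  → 132,750 zł

Alternative floor tax:
  Adjusted income: 835,500 zł + 97,000 zł + 32,000 zł = 964,500 zł
  Less exemption 77,000 zł → base 887,500 zł
  887,500 zł × 15% = 133,125 zł

133,125 zł > 132,750 zł, so the alternative floor tax is the binding amount.

133,125 zł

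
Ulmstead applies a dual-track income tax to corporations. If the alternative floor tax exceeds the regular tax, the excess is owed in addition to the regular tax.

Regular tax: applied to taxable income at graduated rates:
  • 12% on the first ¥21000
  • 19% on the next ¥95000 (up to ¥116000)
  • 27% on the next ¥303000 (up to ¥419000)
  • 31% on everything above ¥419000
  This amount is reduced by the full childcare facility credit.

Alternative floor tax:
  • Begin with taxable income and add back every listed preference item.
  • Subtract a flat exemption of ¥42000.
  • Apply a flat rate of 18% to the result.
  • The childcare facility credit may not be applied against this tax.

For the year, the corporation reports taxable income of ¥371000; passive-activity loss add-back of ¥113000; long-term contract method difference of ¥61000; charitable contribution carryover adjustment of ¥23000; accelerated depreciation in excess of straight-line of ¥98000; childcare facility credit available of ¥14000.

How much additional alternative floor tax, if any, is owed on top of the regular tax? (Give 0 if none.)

¥36900

Regular tax:
  ¥21000 × 12% = ¥2520
  ¥95000 × 19% = ¥18050
  ¥255000 × 27% = ¥68850
  → ¥89420
  Less childcare facility credit ¥14000 → ¥75420

Alternative floor tax:
  Adjusted income: ¥371000 + ¥113000 + ¥61000 + ¥23000 + ¥98000 = ¥666000
  Less exemption ¥42000 → base ¥624000
  ¥624000 × 18% = ¥112320

Excess of alternative floor tax over regular tax: ¥112320 − ¥75420 = ¥36900.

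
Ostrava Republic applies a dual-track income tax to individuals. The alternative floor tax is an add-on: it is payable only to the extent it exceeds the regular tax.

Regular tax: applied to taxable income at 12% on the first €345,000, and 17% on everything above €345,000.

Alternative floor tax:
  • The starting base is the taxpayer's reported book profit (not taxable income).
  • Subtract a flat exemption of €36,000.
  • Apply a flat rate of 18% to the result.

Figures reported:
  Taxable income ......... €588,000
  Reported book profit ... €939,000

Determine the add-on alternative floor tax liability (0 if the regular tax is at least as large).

Regular tax:
  €345,000 × 12% = €41,400
  €243,000 × 17% = €41,310
  → €82,710

Alternative floor tax:
  Base (reported book profit): €939,000
  Less exemption €36,000 → base €903,000
  €903,000 × 18% = €162,540

Excess of alternative floor tax over regular tax: €162,540 − €82,710 = €79,830.

€79,830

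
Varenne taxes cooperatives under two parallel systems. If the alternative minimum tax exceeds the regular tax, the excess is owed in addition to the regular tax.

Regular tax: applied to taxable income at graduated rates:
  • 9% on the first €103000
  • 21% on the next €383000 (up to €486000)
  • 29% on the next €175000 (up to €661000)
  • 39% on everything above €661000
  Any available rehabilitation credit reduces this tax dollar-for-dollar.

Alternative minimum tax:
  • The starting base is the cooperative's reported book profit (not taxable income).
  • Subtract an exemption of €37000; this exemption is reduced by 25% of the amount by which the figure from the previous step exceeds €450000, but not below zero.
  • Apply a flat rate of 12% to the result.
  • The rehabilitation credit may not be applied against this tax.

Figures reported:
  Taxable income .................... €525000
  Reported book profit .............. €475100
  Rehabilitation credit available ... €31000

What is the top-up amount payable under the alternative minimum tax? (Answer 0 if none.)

€0

Regular tax:
  €103000 × 9% = €9270
  €383000 × 21% = €80430
  €39000 × 29% = €11310
  → €101010
  Less rehabilitation credit €31000 → €70010

Alternative minimum tax:
  Base (reported book profit): €475100
  Exemption: €37000 − 25% × (€475100 − €450000) = €37000 − €6275 = €30725
  Base: €475100 − €30725 = €444375
  €444375 × 12% = €53325

€53325 ≤ €70010, so no add-on is due.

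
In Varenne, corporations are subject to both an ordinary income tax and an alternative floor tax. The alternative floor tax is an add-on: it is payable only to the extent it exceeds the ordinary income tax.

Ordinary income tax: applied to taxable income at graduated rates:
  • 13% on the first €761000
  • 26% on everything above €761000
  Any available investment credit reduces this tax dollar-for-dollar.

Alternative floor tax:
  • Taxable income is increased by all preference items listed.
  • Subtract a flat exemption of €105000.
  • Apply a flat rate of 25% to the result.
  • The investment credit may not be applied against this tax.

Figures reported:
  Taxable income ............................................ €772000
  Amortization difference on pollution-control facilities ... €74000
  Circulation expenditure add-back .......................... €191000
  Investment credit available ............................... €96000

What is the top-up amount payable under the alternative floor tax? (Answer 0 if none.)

€227210

Alternative floor tax:
  Adjusted income: €772000 + €74000 + €191000 = €1037000
  Less exemption €105000 → base €932000
  €932000 × 25% = €233000

Ordinary income tax:
  €761000 × 13% = €98930
  €11000 × 26% = €2860
  → €101790
  Less investment credit €96000 → €5790

Excess of alternative floor tax over ordinary income tax: €233000 − €5790 = €227210.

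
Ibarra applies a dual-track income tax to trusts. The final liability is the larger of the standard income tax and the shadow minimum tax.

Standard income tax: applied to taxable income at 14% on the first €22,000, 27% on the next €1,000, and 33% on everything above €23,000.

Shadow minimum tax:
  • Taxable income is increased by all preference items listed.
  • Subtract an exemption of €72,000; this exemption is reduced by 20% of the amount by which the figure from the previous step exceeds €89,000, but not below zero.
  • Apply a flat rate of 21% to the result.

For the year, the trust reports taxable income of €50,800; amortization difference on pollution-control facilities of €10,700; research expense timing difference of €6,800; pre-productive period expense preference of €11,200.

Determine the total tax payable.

€12,524

Standard income tax:
  €22,000 × 14% = €3,080
  €1,000 × 27% = €270
  €27,800 × 33% = €9,174
  → €12,524

Shadow minimum tax:
  Adjusted income: €50,800 + €10,700 + €6,800 + €11,200 = €79,500
  Exemption: €79,500 ≤ €89,000, so full €72,000 applies
  Base: €79,500 − €72,000 = €7,500
  €7,500 × 21% = €1,575

€12,524 > €1,575, so the standard income tax governs.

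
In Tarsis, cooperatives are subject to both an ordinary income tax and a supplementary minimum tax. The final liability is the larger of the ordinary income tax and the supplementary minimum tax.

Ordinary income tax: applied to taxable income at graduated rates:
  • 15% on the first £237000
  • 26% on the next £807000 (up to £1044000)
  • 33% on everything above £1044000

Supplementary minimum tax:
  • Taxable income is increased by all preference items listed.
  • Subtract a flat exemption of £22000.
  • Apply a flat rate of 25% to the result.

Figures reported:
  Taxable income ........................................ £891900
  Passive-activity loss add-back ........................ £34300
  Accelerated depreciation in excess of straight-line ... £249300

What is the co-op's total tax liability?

£288375

Ordinary income tax:
  £237000 × 15% = £35550
  £654900 × 26% = £170274
  → £205824

Supplementary minimum tax:
  Adjusted income: £891900 + £34300 + £249300 = £1175500
  Less exemption £22000 → base £1153500
  £1153500 × 25% = £288375

£288375 > £205824, so the supplementary minimum tax is the binding amount.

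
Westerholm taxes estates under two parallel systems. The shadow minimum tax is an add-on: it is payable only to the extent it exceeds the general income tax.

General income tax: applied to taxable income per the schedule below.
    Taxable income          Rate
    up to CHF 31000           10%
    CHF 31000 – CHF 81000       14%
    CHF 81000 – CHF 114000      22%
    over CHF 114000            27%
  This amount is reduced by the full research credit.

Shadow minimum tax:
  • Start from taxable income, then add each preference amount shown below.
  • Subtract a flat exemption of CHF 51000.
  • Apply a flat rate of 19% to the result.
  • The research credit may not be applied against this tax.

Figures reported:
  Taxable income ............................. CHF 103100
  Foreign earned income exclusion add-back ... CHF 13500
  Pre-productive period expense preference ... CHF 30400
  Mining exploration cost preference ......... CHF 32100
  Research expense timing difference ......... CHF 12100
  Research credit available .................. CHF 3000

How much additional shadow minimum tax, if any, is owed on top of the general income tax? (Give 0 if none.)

CHF 14676

Shadow minimum tax:
  Adjusted income: CHF 103100 + CHF 13500 + CHF 30400 + CHF 32100 + CHF 12100 = CHF 191200
  Less exemption CHF 51000 → base CHF 140200
  CHF 140200 × 19% = CHF 26638

General income tax:
  CHF 31000 × 10% = CHF 3100
  CHF 50000 × 14% = CHF 7000
  CHF 22100 × 22% = CHF 4862
  → CHF 14962
  Less research credit CHF 3000 → CHF 11962

Excess of shadow minimum tax over general income tax: CHF 26638 − CHF 11962 = CHF 14676.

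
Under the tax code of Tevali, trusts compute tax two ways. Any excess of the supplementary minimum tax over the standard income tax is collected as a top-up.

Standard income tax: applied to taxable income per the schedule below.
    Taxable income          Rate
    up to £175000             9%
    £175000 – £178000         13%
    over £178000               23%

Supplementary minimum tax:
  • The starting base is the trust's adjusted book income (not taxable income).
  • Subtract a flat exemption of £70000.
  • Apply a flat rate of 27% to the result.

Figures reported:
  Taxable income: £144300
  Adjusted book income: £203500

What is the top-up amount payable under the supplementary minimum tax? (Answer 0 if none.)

£23058

Standard income tax:
  £144300 × 9% = £12987

Supplementary minimum tax:
  Base (adjusted book income): £203500
  Less exemption £70000 → base £133500
  £133500 × 27% = £36045

Excess of supplementary minimum tax over standard income tax: £36045 − £12987 = £23058.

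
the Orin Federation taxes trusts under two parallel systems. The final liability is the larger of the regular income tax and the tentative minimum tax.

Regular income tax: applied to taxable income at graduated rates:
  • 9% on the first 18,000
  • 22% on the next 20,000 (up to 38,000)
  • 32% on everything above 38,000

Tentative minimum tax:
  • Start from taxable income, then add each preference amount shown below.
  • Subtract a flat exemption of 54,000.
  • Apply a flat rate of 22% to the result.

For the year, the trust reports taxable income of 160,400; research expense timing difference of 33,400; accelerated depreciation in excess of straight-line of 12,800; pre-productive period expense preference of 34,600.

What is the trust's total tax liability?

Tentative minimum tax:
  Adjusted income: 160,400 + 33,400 + 12,800 + 34,600 = 241,200
  Less exemption 54,000 → base 187,200
  187,200 × 22% = 41,184

Regular income tax:
  18,000 × 9% = 1,620
  20,000 × 22% = 4,400
  122,400 × 32% = 39,168
  → 45,188

45,188 > 41,184, so the regular income tax governs.

45,188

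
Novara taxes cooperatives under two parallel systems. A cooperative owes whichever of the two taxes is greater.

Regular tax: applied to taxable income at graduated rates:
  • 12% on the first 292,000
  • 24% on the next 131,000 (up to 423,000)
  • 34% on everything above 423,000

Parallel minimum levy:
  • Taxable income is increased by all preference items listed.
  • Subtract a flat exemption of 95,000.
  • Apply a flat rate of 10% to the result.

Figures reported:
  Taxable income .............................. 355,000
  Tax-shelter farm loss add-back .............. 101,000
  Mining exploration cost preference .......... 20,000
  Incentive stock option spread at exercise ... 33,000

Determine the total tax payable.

Regular tax:
  292,000 × 12% = 35,040
  63,000 × 24% = 15,120
  → 50,160

Parallel minimum levy:
  Adjusted income: 355,000 + 101,000 + 20,000 + 33,000 = 509,000
  Less exemption 95,000 → base 414,000
  414,000 × 10% = 41,400

50,160 > 41,400, so the regular tax governs.

50,160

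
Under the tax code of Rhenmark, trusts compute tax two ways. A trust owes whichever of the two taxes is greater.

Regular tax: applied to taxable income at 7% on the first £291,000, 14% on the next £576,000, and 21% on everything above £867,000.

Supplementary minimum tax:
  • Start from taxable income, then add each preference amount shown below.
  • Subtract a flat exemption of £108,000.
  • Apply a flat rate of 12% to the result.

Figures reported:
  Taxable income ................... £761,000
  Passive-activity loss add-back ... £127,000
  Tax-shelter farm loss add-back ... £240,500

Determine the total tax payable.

£122,460

Regular tax:
  £291,000 × 7% = £20,370
  £470,000 × 14% = £65,800
  → £86,170

Supplementary minimum tax:
  Adjusted income: £761,000 + £127,000 + £240,500 = £1,128,500
  Less exemption £108,000 → base £1,020,500
  £1,020,500 × 12% = £122,460

£122,460 > £86,170, so the supplementary minimum tax is the binding amount.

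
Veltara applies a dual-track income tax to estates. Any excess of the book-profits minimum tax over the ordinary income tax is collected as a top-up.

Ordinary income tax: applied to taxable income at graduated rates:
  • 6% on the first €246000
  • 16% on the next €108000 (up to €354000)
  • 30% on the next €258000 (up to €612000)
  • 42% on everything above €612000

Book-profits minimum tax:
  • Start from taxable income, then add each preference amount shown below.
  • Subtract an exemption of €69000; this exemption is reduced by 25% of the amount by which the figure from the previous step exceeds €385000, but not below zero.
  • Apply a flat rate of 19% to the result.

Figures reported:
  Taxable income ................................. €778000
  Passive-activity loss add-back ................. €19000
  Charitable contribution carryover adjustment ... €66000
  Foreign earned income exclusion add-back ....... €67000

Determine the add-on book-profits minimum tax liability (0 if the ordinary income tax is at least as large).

Ordinary income tax:
  €246000 × 6% = €14760
  €108000 × 16% = €17280
  €258000 × 30% = €77400
  €166000 × 42% = €69720
  → €179160

Book-profits minimum tax:
  Adjusted income: €778000 + €19000 + €66000 + €67000 = €930000
  Exemption: 25% × (€930000 − €385000) = €136250 ≥ €69000, so the exemption is fully phased out
  Base: €930000 − €0 = €930000
  €930000 × 19% = €176700

€176700 ≤ €179160, so no add-on is due.

€0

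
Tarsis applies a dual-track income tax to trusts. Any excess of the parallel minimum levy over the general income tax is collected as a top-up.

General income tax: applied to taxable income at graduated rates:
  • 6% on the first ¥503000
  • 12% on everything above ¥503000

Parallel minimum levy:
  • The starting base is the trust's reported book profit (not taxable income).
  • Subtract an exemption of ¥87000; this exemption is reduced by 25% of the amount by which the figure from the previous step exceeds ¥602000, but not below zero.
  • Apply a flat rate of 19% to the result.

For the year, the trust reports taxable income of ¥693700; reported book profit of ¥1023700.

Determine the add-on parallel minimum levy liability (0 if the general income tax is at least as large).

Parallel minimum levy:
  Base (reported book profit): ¥1023700
  Exemption: 25% × (¥1023700 − ¥602000) = ¥105425 ≥ ¥87000, so the exemption is fully phased out
  Base: ¥1023700 − ¥0 = ¥1023700
  ¥1023700 × 19% = ¥194503

General income tax:
  ¥503000 × 6% = ¥30180
  ¥190700 × 12% = ¥22884
  → ¥53064

Excess of parallel minimum levy over general income tax: ¥194503 − ¥53064 = ¥141439.

¥141439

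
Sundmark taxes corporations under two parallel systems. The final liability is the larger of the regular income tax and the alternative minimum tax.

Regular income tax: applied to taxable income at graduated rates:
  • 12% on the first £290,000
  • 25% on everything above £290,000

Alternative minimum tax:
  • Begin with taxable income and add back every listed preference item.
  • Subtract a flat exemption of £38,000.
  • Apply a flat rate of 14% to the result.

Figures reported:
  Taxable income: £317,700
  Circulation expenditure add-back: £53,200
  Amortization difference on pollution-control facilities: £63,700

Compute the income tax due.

Regular income tax:
  £290,000 × 12% = £34,800
  £27,700 × 25% = £6,925
  → £41,725

Alternative minimum tax:
  Adjusted income: £317,700 + £53,200 + £63,700 = £434,600
  Less exemption £38,000 → base £396,600
  £396,600 × 14% = £55,524

£55,524 > £41,725, so the alternative minimum tax is the binding amount.

£55,524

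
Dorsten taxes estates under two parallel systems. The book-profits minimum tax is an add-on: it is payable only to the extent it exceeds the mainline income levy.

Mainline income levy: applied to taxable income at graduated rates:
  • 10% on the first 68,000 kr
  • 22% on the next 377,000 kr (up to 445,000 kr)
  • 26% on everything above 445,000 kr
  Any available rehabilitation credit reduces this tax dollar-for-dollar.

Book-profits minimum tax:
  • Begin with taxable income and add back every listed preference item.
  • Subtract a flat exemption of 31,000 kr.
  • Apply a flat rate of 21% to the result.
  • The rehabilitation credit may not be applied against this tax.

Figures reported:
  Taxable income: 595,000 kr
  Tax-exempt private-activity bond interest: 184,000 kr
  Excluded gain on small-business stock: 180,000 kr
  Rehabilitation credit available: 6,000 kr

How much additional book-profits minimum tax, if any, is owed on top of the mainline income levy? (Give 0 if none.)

72,140 kr

Book-profits minimum tax:
  Adjusted income: 595,000 kr + 184,000 kr + 180,000 kr = 959,000 kr
  Less exemption 31,000 kr → base 928,000 kr
  928,000 kr × 21% = 194,880 kr

Mainline income levy:
  68,000 kr × 10% = 6,800 kr
  377,000 kr × 22% = 82,940 kr
  150,000 kr × 26% = 39,000 kr
  → 128,740 kr
  Less rehabilitation credit 6,000 kr → 122,740 kr

Excess of book-profits minimum tax over mainline income levy: 194,880 kr − 122,740 kr = 72,140 kr.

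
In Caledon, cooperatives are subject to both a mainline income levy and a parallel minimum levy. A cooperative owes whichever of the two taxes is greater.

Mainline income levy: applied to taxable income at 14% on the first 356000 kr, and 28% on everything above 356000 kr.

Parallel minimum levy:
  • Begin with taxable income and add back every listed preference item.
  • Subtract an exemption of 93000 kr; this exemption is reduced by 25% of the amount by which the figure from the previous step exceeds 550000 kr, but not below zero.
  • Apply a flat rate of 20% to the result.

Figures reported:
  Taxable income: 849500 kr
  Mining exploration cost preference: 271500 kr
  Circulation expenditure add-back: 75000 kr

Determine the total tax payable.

Parallel minimum levy:
  Adjusted income: 849500 kr + 271500 kr + 75000 kr = 1196000 kr
  Exemption: 25% × (1196000 kr − 550000 kr) = 161500 kr ≥ 93000 kr, so the exemption is fully phased out
  Base: 1196000 kr − 0 kr = 1196000 kr
  1196000 kr × 20% = 239200 kr

Mainline income levy:
  356000 kr × 14% = 49840 kr
  493500 kr × 28% = 138180 kr
  → 188020 kr

239200 kr > 188020 kr, so the parallel minimum levy is the binding amount.

239200 kr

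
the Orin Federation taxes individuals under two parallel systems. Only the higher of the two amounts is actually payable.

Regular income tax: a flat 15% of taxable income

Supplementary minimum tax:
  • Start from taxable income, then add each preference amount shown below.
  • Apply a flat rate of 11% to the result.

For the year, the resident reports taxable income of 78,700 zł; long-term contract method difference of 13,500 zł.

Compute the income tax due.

Regular income tax:
  78,700 zł × 15% = 11,805 zł

Supplementary minimum tax:
  Adjusted income: 78,700 zł + 13,500 zł = 92,200 zł
  92,200 zł × 11% = 10,142 zł

11,805 zł > 10,142 zł, so the regular income tax governs.

11,805 zł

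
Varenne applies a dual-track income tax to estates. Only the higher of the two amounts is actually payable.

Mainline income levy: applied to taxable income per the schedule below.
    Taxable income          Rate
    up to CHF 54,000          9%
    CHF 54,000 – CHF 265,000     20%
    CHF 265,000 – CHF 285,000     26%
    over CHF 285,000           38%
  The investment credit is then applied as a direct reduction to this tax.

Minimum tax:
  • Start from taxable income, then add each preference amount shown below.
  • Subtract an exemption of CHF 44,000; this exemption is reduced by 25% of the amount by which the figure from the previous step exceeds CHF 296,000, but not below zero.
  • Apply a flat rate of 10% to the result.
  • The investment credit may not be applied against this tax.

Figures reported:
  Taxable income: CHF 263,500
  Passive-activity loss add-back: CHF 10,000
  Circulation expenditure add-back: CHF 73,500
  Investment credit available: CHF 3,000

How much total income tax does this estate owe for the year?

CHF 43,760

Minimum tax:
  Adjusted income: CHF 263,500 + CHF 10,000 + CHF 73,500 = CHF 347,000
  Exemption: CHF 44,000 − 25% × (CHF 347,000 − CHF 296,000) = CHF 44,000 − CHF 12,750 = CHF 31,250
  Base: CHF 347,000 − CHF 31,250 = CHF 315,750
  CHF 315,750 × 10% = CHF 31,575

Mainline income levy:
  CHF 54,000 × 9% = CHF 4,860
  CHF 209,500 × 20% = CHF 41,900
  → CHF 46,760
  Less investment credit CHF 3,000 → CHF 43,760

CHF 43,760 > CHF 31,575, so the mainline income levy governs.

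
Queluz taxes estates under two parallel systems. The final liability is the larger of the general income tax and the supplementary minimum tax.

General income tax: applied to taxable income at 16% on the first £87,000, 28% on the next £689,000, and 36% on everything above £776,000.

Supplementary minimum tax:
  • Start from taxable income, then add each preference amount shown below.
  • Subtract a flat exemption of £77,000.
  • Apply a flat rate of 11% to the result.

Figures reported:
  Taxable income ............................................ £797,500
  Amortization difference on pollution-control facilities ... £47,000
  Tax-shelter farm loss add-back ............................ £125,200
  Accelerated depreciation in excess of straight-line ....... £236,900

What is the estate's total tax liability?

£214,580

Supplementary minimum tax:
  Adjusted income: £797,500 + £47,000 + £125,200 + £236,900 = £1,206,600
  Less exemption £77,000 → base £1,129,600
  £1,129,600 × 11% = £124,256

General income tax:
  £87,000 × 16% = £13,920
  £689,000 × 28% = £192,920
  £21,500 × 36% = £7,740
  → £214,580

£214,580 > £124,256, so the general income tax governs.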